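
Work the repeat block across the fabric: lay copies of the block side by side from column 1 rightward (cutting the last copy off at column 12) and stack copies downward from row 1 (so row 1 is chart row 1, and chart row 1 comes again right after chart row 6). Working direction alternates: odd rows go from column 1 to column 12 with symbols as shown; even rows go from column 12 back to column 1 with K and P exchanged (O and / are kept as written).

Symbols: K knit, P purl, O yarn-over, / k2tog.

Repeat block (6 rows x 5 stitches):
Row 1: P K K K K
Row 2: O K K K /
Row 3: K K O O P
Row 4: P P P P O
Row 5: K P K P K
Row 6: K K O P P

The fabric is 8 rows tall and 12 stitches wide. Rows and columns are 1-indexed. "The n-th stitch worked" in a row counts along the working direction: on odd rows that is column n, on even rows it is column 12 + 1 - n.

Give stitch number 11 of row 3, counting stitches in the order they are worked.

Row 3 uses chart row ((3-1) mod 6)+1 = 3. Row 3 is odd, so RS.
Chart row 3 tiled across columns 1-12: K K O O P K K O O P K K
Right side: take the tiled row as-is (worked left to right from column 1).
Stitch 11 in working order -> K

Result:
K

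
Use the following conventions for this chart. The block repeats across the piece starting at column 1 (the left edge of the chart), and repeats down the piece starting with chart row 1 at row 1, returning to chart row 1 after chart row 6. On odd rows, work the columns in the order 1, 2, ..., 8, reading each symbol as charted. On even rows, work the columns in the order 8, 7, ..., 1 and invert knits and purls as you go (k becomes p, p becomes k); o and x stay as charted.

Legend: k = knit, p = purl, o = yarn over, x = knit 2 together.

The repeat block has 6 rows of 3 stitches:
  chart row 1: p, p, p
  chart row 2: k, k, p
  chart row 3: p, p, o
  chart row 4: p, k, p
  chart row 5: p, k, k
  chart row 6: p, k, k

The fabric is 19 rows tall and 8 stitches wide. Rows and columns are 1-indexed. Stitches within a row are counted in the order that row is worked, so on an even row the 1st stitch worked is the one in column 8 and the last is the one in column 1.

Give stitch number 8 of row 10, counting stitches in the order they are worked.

Row 10 uses chart row ((10-1) mod 6)+1 = 4. Row 10 is even, so WS.
Chart row 4 tiled across columns 1-8: p k p p k p p k
WS: work from column 8 back to column 1 (reverse the tiled row), swapping k<->p (o and x unchanged).
Row 10 as worked: p k k p k k p k
Counting 8 along the worked row gives k.

Stitch:
k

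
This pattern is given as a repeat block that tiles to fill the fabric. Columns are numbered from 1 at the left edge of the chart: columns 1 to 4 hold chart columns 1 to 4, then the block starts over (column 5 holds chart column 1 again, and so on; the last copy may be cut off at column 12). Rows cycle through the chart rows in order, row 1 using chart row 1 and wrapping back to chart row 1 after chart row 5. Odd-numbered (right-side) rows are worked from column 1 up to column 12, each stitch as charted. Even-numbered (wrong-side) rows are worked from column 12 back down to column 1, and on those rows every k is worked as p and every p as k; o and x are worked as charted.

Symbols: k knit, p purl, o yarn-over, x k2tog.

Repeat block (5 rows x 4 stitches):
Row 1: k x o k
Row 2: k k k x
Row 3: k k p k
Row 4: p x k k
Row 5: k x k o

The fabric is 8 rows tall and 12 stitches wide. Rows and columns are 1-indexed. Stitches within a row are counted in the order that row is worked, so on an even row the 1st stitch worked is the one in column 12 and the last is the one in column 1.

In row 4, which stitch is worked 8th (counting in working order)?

Row 4: (4-1) mod 5 = 3, so use chart row 4. Even row -> WS.
Chart row 4 tiled across columns 1-12: p x k k p x k k p x k k
WS row: flip the tiled sequence (start at column 12) and apply k<->p; o and x stay.
Row 4 as worked: p p x k p p x k p p x k
The 8th stitch worked is k.

Result:
k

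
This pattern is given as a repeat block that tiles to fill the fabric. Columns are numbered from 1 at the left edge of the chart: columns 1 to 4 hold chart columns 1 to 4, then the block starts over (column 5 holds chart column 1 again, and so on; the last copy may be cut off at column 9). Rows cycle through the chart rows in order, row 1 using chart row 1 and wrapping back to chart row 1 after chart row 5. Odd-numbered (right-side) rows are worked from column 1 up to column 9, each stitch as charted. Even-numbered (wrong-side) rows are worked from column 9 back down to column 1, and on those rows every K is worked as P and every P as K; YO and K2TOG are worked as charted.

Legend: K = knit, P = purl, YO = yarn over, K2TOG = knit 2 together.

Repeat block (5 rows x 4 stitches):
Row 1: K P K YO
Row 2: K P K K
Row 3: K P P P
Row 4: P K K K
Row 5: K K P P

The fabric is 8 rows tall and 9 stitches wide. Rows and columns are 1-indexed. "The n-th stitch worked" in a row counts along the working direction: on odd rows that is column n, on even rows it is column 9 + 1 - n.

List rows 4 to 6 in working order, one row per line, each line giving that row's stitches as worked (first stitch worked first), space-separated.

Row 4: chart row 4, WS - tiled (columns 1-9): P K K K P K K K P; work from column 9 back to 1 with K<->P swapped.
Row 5: chart row 5, RS - tile across columns 1-9 and work as-is.
Row 6: chart row 1, WS - tiled (columns 1-9): K P K YO K P K YO K; work from column 9 back to 1 with K<->P swapped.

Rows as worked:
K P P P K P P P K
K K P P K K P P K
P YO P K P YO P K P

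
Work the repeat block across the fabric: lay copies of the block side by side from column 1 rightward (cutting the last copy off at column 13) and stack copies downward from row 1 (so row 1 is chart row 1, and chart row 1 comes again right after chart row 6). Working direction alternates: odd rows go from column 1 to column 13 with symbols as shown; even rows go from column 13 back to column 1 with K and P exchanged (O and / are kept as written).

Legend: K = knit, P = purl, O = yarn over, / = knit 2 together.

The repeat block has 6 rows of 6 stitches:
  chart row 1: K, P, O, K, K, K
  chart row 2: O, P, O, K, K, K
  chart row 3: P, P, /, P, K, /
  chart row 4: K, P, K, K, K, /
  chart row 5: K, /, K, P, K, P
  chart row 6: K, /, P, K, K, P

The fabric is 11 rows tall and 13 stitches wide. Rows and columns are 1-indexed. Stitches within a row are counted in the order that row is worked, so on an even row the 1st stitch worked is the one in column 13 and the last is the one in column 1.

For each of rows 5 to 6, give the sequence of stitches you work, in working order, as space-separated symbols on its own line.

Row 5: chart row 5, RS - tile across columns 1-13 and work as-is.
Row 6: chart row 6, WS - tiled (columns 1-13): K / P K K P K / P K K P K; work from column 13 back to 1 with K<->P swapped.

Result:
K / K P K P K / K P K P K
P K P P K / P K P P K / P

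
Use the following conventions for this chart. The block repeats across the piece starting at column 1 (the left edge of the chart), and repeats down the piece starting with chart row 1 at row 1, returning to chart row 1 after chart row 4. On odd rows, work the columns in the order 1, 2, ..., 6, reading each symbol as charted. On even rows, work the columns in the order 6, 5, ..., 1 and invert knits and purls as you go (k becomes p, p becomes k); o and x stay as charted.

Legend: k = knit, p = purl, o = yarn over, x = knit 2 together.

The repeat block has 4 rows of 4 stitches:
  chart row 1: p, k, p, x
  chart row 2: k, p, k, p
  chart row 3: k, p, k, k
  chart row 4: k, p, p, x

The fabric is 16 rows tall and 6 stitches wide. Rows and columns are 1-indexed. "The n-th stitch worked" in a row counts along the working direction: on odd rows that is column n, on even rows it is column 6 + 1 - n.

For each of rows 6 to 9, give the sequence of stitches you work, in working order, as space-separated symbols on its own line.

== ROWS AS WORKED ==
k p k p k p
k p k k k p
k p x k k p
p k p x p k

Derivation:
Row 6: chart row 2, WS - tiled (columns 1-6): k p k p k p; work from column 6 back to 1 with k<->p swapped.
Row 7: chart row 3, RS - tile across columns 1-6 and work as-is.
Row 8: chart row 4, WS - tiled (columns 1-6): k p p x k p; work from column 6 back to 1 with k<->p swapped.
Row 9: chart row 1, RS - tile across columns 1-6 and work as-is.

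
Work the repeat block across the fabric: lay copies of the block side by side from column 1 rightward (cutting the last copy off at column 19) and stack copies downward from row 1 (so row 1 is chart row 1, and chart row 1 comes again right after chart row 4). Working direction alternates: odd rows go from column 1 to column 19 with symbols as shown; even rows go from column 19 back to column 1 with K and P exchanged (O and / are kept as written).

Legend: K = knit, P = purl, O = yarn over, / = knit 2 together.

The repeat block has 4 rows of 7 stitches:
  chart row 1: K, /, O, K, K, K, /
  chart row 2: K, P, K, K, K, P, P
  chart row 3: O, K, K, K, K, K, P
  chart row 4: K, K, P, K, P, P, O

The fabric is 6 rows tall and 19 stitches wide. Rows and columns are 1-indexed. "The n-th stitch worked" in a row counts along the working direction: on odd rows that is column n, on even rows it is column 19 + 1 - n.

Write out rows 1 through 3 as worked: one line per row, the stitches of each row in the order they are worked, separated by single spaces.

Rows as worked:
K / O K K K / K / O K K K / K / O K K
P P P K P K K P P P K P K K P P P K P
O K K K K K P O K K K K K P O K K K K

Derivation:
Row 1: chart row 1, RS - tile across columns 1-19 and work as-is.
Row 2: chart row 2, WS - tiled (columns 1-19): K P K K K P P K P K K K P P K P K K K; work from column 19 back to 1 with K<->P swapped.
Row 3: chart row 3, RS - tile across columns 1-19 and work as-is.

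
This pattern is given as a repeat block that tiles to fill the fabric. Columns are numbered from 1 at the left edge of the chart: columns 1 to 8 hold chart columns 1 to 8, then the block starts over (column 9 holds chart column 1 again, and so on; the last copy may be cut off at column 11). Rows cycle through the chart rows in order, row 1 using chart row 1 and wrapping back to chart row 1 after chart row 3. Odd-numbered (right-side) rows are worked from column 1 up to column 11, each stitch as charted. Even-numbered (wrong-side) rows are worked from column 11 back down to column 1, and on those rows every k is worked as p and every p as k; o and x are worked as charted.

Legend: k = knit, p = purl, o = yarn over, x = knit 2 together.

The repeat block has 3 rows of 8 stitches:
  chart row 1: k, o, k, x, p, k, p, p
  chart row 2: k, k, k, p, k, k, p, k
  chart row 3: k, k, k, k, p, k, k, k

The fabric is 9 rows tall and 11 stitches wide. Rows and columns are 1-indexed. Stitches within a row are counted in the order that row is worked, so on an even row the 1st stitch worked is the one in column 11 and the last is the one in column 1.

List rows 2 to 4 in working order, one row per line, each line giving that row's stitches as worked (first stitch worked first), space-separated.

== ROWS AS WORKED ==
p p p p k p p k p p p
k k k k p k k k k k k
p o p k k p k x p o p

Derivation:
Row 2: chart row 2, WS - tiled (columns 1-11): k k k p k k p k k k k; work from column 11 back to 1 with k<->p swapped.
Row 3: chart row 3, RS - tile across columns 1-11 and work as-is.
Row 4: chart row 1, WS - tiled (columns 1-11): k o k x p k p p k o k; work from column 11 back to 1 with k<->p swapped.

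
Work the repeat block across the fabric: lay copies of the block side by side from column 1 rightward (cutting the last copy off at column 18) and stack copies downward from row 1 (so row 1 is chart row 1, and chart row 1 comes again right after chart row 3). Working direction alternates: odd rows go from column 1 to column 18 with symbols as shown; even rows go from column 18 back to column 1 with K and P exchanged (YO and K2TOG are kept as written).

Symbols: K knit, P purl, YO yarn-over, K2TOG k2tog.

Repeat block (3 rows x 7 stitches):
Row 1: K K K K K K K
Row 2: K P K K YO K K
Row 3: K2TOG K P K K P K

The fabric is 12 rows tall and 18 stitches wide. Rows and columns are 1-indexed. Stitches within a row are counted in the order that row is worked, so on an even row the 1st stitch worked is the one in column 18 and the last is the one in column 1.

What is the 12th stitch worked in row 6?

== STITCH ==
P

Derivation:
Row 6 uses chart row ((6-1) mod 3)+1 = 3. Row 6 is even, so WS.
Chart row 3 tiled across columns 1-18: K2TOG K P K K P K K2TOG K P K K P K K2TOG K P K
WS row: flip the tiled sequence (start at column 18) and apply K<->P; YO and K2TOG stay.
Row 6 as worked: P K P K2TOG P K P P K P K2TOG P K P P K P K2TOG
Counting 12 along the worked row gives P.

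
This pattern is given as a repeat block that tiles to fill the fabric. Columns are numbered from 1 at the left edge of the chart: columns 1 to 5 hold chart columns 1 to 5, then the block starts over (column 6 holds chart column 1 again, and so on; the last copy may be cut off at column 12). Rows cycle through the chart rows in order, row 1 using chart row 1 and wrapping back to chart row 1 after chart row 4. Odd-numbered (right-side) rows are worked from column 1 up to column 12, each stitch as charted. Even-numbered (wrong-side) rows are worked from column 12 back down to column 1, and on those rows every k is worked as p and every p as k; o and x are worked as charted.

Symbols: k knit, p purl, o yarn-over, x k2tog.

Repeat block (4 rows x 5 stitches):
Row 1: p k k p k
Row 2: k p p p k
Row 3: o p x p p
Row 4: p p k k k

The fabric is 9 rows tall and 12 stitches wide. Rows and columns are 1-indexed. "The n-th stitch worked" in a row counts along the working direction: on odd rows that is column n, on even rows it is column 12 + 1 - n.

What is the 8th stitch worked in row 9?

== STITCH ==
k

Derivation:
Row 9: (9-1) mod 4 = 0, so use chart row 1. Odd row -> RS.
Chart row 1 tiled across columns 1-12: p k k p k p k k p k p k
RS: work column 1 to column 12, symbols as charted — the tiled row is the row as worked.
Counting 8 along the worked row gives k.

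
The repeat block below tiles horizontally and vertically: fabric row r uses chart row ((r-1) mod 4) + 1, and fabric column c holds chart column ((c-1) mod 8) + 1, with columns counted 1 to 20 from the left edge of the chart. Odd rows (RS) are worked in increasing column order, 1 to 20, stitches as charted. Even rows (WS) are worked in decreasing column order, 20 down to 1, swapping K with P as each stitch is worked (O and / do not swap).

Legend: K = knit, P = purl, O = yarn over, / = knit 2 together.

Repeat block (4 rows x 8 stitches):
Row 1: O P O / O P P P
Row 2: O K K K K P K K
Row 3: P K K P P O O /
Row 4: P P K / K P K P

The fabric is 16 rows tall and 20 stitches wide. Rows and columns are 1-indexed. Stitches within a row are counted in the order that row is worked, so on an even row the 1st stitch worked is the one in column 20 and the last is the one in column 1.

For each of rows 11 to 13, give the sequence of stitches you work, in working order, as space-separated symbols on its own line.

Row 11: chart row 3, RS - tile across columns 1-20 and work as-is.
Row 12: chart row 4, WS - tiled (columns 1-20): P P K / K P K P P P K / K P K P P P K /; work from column 20 back to 1 with K<->P swapped.
Row 13: chart row 1, RS - tile across columns 1-20 and work as-is.

Result:
P K K P P O O / P K K P P O O / P K K P
/ P K K K P K P / P K K K P K P / P K K
O P O / O P P P O P O / O P P P O P O /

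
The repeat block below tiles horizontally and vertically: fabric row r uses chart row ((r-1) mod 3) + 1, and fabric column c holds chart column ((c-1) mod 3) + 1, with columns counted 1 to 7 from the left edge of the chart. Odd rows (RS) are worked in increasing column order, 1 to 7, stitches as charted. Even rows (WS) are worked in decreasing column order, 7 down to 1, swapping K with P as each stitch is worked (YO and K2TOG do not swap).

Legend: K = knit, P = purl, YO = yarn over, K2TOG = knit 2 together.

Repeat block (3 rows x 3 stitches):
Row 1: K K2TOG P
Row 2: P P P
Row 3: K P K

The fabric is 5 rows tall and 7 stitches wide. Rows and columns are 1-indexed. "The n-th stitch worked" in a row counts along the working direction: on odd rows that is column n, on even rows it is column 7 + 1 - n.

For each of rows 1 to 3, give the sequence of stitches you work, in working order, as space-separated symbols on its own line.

Row 1: chart row 1, RS - tile across columns 1-7 and work as-is.
Row 2: chart row 2, WS - tiled (columns 1-7): P P P P P P P; work from column 7 back to 1 with K<->P swapped.
Row 3: chart row 3, RS - tile across columns 1-7 and work as-is.

== ROWS AS WORKED ==
K K2TOG P K K2TOG P K
K K K K K K K
K P K K P K K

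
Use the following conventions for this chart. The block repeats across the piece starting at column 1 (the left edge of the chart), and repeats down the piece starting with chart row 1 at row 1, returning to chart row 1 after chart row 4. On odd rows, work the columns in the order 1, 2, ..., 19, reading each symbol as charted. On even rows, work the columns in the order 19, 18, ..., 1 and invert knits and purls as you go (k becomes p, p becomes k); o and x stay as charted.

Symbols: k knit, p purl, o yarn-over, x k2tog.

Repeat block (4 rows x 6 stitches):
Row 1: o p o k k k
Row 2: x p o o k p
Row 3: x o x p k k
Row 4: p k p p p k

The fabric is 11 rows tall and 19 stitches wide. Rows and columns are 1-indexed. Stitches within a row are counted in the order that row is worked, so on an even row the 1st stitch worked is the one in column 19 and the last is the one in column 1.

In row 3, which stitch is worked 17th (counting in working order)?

Stitch:
k

Derivation:
Row 3 uses chart row ((3-1) mod 4)+1 = 3. Row 3 is odd, so RS.
Chart row 3 tiled across columns 1-19: x o x p k k x o x p k k x o x p k k x
Right side: take the tiled row as-is (worked left to right from column 1).
Counting 17 along the worked row gives k.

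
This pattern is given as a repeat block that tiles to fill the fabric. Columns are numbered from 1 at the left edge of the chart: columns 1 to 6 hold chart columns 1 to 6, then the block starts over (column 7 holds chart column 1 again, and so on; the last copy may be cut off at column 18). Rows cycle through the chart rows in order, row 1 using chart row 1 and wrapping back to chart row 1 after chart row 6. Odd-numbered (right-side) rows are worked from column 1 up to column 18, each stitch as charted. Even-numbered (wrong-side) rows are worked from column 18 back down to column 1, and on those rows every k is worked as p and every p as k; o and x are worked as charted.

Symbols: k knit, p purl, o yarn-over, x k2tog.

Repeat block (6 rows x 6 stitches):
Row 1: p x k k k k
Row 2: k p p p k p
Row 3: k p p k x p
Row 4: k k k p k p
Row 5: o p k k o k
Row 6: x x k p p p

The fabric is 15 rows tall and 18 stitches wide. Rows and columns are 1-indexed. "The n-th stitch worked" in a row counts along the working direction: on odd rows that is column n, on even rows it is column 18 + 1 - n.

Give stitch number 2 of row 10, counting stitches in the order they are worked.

For row 10: chart row = ((10-1) mod 6) + 1 = 4; this is a WS (even) row.
Chart row 4 tiled across columns 1-18: k k k p k p k k k p k p k k k p k p
Wrong side: read the tiled row from column 18 down to 1 and exchange k with p (leave o, x).
Row 10 as worked: k p k p p p k p k p p p k p k p p p
The 2nd stitch worked is p.

Stitch:
p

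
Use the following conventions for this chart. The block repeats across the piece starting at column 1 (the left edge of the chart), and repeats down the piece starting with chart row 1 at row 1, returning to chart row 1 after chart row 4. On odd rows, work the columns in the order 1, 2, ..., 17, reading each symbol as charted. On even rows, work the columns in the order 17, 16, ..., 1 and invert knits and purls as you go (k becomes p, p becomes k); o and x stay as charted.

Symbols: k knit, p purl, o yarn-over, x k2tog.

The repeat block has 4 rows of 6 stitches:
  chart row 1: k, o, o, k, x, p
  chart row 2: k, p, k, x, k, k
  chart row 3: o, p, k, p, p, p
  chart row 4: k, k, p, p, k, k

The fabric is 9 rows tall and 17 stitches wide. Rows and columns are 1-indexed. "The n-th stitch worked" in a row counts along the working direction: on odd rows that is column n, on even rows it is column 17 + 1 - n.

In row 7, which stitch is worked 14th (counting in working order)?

== STITCH ==
p

Derivation:
For row 7: chart row = ((7-1) mod 4) + 1 = 3; this is a RS (odd) row.
Chart row 3 tiled across columns 1-17: o p k p p p o p k p p p o p k p p
RS row: no reversal, no swap; stitch n worked = column n.
The 14th stitch worked is p.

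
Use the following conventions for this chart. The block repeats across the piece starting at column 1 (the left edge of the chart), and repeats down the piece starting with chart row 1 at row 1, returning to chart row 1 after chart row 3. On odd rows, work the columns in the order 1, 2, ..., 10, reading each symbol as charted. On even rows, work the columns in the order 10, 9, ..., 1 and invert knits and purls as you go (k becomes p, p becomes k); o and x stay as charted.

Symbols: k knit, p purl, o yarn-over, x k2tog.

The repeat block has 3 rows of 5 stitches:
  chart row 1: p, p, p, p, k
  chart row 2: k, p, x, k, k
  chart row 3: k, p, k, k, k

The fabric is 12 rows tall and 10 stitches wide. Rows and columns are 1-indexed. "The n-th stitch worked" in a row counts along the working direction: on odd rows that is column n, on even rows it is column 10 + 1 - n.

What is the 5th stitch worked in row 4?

For row 4: chart row = ((4-1) mod 3) + 1 = 1; this is a WS (even) row.
Chart row 1 tiled across columns 1-10: p p p p k p p p p k
Wrong side: read the tiled row from column 10 down to 1 and exchange k with p (leave o, x).
Row 4 as worked: p k k k k p k k k k
Counting 5 along the worked row gives k.

Stitch:
k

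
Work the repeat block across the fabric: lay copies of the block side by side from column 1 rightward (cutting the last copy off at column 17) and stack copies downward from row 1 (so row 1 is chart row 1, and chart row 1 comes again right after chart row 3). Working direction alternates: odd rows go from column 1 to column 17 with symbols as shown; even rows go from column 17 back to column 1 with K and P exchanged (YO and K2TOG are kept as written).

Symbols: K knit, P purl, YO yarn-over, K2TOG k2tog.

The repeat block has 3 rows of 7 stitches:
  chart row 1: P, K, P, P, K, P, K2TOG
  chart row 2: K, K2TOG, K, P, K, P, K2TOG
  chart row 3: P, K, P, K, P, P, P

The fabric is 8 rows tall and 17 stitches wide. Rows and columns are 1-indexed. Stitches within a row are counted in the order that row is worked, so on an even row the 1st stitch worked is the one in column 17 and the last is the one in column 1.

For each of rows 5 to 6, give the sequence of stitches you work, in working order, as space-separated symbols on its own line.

Row 5: chart row 2, RS - tile across columns 1-17 and work as-is.
Row 6: chart row 3, WS - tiled (columns 1-17): P K P K P P P P K P K P P P P K P; work from column 17 back to 1 with K<->P swapped.

== ROWS AS WORKED ==
K K2TOG K P K P K2TOG K K2TOG K P K P K2TOG K K2TOG K
K P K K K K P K P K K K K P K P K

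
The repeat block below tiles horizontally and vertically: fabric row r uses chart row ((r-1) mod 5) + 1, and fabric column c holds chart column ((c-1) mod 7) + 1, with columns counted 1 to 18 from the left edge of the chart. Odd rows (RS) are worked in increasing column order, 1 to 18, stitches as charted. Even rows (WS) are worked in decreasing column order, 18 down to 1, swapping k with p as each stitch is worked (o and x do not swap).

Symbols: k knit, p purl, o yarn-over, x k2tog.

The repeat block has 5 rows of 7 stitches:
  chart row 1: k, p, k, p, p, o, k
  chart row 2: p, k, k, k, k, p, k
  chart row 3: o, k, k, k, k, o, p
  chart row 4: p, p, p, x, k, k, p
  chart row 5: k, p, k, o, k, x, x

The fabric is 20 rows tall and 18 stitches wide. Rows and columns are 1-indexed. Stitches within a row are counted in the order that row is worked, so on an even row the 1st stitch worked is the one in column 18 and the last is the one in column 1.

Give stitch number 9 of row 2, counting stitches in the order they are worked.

Stitch:
p

Derivation:
Row 2 uses chart row ((2-1) mod 5)+1 = 2. Row 2 is even, so WS.
Chart row 2 tiled across columns 1-18: p k k k k p k p k k k k p k p k k k
Wrong side: read the tiled row from column 18 down to 1 and exchange k with p (leave o, x).
Row 2 as worked: p p p k p k p p p p k p k p p p p k
Stitch 9 in working order -> p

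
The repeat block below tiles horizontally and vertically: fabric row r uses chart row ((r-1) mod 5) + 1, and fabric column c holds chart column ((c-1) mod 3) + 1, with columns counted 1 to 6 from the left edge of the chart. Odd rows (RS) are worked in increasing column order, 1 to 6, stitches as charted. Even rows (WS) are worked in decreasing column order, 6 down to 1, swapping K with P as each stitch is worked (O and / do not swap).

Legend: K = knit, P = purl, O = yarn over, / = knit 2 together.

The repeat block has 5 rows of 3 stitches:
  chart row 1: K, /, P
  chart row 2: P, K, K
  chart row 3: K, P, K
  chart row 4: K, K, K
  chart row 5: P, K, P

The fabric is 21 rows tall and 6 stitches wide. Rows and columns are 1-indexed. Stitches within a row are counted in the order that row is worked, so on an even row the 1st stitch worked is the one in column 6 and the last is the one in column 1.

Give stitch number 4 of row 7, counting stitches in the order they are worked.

Result:
P

Derivation:
Row 7 uses chart row ((7-1) mod 5)+1 = 2. Row 7 is odd, so RS.
Chart row 2 tiled across columns 1-6: P K K P K K
Right side: take the tiled row as-is (worked left to right from column 1).
The 4th stitch worked is P.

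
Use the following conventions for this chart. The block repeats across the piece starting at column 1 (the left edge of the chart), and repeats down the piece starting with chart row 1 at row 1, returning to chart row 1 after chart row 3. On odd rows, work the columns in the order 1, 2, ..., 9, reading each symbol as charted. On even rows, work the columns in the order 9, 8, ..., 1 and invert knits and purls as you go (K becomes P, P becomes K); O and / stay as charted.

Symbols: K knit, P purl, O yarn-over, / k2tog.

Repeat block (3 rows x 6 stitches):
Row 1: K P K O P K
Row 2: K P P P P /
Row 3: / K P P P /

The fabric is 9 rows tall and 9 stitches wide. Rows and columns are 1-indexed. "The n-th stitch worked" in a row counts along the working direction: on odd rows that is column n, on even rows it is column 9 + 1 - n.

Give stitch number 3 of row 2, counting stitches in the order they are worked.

For row 2: chart row = ((2-1) mod 3) + 1 = 2; this is a WS (even) row.
Chart row 2 tiled across columns 1-9: K P P P P / K P P
WS row: flip the tiled sequence (start at column 9) and apply K<->P; O and / stay.
Row 2 as worked: K K P / K K K K P
Counting 3 along the worked row gives P.

Result:
P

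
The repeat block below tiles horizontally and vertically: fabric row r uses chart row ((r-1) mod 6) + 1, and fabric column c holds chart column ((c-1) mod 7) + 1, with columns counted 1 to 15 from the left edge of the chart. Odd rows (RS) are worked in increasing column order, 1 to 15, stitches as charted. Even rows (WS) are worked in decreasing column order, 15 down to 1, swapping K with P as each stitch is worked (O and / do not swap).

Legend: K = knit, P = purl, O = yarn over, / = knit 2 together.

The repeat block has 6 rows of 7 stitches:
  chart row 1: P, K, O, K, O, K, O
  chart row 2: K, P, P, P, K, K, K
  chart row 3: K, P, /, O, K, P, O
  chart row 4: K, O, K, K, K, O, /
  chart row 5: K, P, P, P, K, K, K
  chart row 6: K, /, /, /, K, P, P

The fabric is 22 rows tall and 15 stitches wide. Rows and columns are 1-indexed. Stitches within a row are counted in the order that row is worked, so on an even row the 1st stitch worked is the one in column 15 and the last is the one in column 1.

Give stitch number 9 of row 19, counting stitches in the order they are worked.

Row 19: (19-1) mod 6 = 0, so use chart row 1. Odd row -> RS.
Chart row 1 tiled across columns 1-15: P K O K O K O P K O K O K O P
Right side: take the tiled row as-is (worked left to right from column 1).
The 9th stitch worked is K.

Result:
K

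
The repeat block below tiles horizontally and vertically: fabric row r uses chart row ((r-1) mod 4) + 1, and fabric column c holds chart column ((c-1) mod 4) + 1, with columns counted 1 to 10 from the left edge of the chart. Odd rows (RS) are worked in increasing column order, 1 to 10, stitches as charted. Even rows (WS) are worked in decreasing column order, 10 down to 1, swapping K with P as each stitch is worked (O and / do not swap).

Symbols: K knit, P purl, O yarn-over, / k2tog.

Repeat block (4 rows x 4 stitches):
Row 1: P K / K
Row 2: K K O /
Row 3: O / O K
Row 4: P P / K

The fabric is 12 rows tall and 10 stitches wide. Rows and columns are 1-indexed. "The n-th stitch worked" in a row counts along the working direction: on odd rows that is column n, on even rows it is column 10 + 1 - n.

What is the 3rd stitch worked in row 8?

Result:
P

Derivation:
Row 8: (8-1) mod 4 = 3, so use chart row 4. Even row -> WS.
Chart row 4 tiled across columns 1-10: P P / K P P / K P P
WS row: flip the tiled sequence (start at column 10) and apply K<->P; O and / stay.
Row 8 as worked: K K P / K K P / K K
The 3rd stitch worked is P.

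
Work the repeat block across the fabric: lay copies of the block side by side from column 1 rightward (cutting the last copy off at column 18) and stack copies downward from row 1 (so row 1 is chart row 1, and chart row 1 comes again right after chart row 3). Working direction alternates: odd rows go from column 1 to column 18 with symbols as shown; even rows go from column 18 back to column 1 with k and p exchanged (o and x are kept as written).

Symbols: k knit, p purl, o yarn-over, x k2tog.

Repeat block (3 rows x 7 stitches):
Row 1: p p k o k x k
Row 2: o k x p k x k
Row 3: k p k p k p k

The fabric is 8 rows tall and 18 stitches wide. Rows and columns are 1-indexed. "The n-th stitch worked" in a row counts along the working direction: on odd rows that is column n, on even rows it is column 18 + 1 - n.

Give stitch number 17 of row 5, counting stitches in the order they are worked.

Result:
x

Derivation:
For row 5: chart row = ((5-1) mod 3) + 1 = 2; this is a RS (odd) row.
Chart row 2 tiled across columns 1-18: o k x p k x k o k x p k x k o k x p
Right side: take the tiled row as-is (worked left to right from column 1).
The 17th stitch worked is x.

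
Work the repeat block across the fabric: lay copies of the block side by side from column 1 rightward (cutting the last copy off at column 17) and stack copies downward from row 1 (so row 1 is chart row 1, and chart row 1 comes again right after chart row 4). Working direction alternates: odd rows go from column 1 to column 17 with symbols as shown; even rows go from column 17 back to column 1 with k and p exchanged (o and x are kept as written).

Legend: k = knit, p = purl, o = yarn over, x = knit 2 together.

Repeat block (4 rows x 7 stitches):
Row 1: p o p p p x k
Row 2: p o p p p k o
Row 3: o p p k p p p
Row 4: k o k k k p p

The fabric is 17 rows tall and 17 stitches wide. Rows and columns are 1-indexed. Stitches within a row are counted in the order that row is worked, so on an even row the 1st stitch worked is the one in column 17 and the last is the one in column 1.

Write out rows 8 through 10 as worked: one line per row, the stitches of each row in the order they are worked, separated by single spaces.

Result:
p o p k k p p p o p k k p p p o p
p o p p p x k p o p p p x k p o p
k o k o p k k k o k o p k k k o k

Derivation:
Row 8: chart row 4, WS - tiled (columns 1-17): k o k k k p p k o k k k p p k o k; work from column 17 back to 1 with k<->p swapped.
Row 9: chart row 1, RS - tile across columns 1-17 and work as-is.
Row 10: chart row 2, WS - tiled (columns 1-17): p o p p p k o p o p p p k o p o p; work from column 17 back to 1 with k<->p swapped.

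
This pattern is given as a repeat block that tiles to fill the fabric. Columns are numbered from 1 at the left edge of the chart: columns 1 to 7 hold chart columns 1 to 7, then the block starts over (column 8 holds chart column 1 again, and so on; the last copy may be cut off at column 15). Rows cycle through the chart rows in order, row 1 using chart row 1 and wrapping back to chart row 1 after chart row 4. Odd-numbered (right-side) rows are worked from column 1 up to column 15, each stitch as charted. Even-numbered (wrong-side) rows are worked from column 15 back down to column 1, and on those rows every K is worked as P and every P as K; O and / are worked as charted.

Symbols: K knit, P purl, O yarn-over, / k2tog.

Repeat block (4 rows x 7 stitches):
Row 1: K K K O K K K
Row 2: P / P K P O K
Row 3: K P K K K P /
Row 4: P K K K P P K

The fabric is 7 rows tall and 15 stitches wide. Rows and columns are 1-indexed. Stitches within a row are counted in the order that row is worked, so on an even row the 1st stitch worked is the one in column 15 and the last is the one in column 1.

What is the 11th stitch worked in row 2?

For row 2: chart row = ((2-1) mod 4) + 1 = 2; this is a WS (even) row.
Chart row 2 tiled across columns 1-15: P / P K P O K P / P K P O K P
Wrong side: read the tiled row from column 15 down to 1 and exchange K with P (leave O, /).
Row 2 as worked: K P O K P K / K P O K P K / K
Counting 11 along the worked row gives K.

Result:
K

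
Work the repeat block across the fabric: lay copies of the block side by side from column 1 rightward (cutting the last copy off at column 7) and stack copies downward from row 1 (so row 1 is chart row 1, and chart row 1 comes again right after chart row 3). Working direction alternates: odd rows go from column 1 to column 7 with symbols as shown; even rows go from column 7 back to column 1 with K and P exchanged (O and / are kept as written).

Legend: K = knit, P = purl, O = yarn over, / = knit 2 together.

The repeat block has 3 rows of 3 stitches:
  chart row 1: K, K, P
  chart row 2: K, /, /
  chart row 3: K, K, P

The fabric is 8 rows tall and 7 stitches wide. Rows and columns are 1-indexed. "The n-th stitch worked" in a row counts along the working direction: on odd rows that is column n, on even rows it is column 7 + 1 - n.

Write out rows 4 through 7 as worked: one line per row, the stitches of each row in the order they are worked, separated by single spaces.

Row 4: chart row 1, WS - tiled (columns 1-7): K K P K K P K; work from column 7 back to 1 with K<->P swapped.
Row 5: chart row 2, RS - tile across columns 1-7 and work as-is.
Row 6: chart row 3, WS - tiled (columns 1-7): K K P K K P K; work from column 7 back to 1 with K<->P swapped.
Row 7: chart row 1, RS - tile across columns 1-7 and work as-is.

Rows as worked:
P K P P K P P
K / / K / / K
P K P P K P P
K K P K K P K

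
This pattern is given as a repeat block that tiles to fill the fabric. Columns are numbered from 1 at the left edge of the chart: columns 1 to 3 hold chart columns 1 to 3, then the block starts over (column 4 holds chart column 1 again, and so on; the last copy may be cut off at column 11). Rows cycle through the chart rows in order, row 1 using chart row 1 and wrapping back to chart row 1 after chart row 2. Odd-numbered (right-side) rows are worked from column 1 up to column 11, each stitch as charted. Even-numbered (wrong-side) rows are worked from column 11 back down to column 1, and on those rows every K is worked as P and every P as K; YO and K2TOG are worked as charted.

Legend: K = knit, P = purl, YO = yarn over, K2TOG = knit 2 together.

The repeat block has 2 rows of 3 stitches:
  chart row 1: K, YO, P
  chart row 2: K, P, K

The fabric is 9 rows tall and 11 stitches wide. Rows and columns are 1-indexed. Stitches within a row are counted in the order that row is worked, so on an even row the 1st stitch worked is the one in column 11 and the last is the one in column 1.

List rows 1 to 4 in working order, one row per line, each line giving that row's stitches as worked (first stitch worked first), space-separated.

Row 1: chart row 1, RS - tile across columns 1-11 and work as-is.
Row 2: chart row 2, WS - tiled (columns 1-11): K P K K P K K P K K P; work from column 11 back to 1 with K<->P swapped.
Row 3: chart row 1, RS - tile across columns 1-11 and work as-is.
Row 4: chart row 2, WS - tiled (columns 1-11): K P K K P K K P K K P; work from column 11 back to 1 with K<->P swapped.

Result:
K YO P K YO P K YO P K YO
K P P K P P K P P K P
K YO P K YO P K YO P K YO
K P P K P P K P P K P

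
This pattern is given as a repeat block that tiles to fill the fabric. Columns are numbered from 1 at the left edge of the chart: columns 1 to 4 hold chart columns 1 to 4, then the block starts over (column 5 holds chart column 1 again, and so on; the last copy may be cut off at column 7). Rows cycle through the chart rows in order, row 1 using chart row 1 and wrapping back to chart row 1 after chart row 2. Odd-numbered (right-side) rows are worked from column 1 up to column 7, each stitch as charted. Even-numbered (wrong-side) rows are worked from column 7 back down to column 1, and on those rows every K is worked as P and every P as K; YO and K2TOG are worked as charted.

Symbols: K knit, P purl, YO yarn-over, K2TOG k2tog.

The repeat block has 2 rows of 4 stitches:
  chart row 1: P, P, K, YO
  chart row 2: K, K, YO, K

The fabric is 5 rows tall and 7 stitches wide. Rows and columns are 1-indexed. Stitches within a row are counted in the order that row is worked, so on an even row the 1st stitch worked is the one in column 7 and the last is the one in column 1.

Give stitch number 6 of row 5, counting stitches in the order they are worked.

Stitch:
P

Derivation:
Row 5 uses chart row ((5-1) mod 2)+1 = 1. Row 5 is odd, so RS.
Chart row 1 tiled across columns 1-7: P P K YO P P K
Right side: take the tiled row as-is (worked left to right from column 1).
The 6th stitch worked is P.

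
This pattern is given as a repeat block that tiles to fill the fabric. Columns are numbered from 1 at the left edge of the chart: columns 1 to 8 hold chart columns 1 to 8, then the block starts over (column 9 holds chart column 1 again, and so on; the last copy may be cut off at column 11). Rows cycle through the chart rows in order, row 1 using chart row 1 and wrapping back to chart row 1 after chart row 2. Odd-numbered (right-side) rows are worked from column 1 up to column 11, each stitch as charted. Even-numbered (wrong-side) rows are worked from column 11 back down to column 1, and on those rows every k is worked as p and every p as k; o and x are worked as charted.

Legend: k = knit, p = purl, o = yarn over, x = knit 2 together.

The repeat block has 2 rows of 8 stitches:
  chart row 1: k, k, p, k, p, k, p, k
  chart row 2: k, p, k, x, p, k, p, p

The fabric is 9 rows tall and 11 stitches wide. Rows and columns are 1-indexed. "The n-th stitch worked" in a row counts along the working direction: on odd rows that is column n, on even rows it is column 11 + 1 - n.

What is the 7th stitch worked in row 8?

For row 8: chart row = ((8-1) mod 2) + 1 = 2; this is a WS (even) row.
Chart row 2 tiled across columns 1-11: k p k x p k p p k p k
Wrong side: read the tiled row from column 11 down to 1 and exchange k with p (leave o, x).
Row 8 as worked: p k p k k p k x p k p
Stitch 7 in working order -> k

Result:
k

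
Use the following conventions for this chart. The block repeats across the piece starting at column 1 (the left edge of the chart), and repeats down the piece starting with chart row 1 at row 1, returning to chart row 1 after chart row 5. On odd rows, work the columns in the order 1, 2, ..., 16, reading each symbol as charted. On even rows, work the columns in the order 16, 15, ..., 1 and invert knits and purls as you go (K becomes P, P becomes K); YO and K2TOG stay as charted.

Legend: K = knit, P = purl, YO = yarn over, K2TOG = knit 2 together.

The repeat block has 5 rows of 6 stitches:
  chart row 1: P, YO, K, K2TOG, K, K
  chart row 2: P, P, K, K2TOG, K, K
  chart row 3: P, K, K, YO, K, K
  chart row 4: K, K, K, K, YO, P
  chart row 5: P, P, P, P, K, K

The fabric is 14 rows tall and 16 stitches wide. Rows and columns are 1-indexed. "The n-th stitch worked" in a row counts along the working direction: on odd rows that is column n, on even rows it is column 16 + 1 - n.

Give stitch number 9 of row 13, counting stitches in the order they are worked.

Row 13: (13-1) mod 5 = 2, so use chart row 3. Odd row -> RS.
Chart row 3 tiled across columns 1-16: P K K YO K K P K K YO K K P K K YO
RS: work column 1 to column 16, symbols as charted — the tiled row is the row as worked.
The 9th stitch worked is K.

Stitch:
K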